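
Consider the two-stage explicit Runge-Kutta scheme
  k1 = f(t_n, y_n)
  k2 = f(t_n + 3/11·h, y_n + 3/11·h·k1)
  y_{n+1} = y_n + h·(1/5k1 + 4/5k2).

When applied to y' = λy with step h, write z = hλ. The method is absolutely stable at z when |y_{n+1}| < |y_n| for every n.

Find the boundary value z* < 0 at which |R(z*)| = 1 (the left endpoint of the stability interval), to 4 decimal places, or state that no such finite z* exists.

left endpoint -4.5833.

Set f=λy, z=hλ:
  k1=λy_n ⇒ h·k1=z·y_n;  k2=λ(1+3/11z)y_n ⇒ h·k2=z(1+3/11z)y_n
  y_{n+1}/y_n = 1 + 1/5z + 4/5z(1+3/11z) = 1 + z + 12/55z²
  Hence R(z) = 1 + z + 12/55z².

Boundary: |R(x)|=1, x<0.
x=-0.4: |R|=0.6349
R=1: x+12/55x²=0 ⇒ x=−55/12=-4.5833; min R=1−1/(4·12/55)=-0.1458>−1
Confirm numerically:
  x=-3.138: |R|=0.01045 <1
  x=-3.097: |R|=0.00433 <1
  x=-2.181: |R|=0.14316 <1
  x=-2.173: |R|=0.14276 <1
  x=-4.817: |R|=1.24558 >1
  x=-4.792: |R|=1.21817 >1
  x=-4.727: |R|=1.14817 >1
Interval (-4.5833, 0).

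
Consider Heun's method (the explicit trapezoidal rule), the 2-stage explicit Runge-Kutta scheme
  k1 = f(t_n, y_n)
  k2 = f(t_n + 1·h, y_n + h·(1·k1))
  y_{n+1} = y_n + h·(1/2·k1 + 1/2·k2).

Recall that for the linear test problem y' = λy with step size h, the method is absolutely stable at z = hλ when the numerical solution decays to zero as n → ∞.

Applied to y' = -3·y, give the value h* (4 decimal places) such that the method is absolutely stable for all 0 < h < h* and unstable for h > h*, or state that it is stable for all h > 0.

(-2.0000,0); λ=-3 ⇒ h* = 0.6667.

On y'=λy, z=hλ:
  order 2, 2-stage ⇒ R(z)=1+z+z^2/2
  (e.g. R(-0.92)=0.50320, |R|=0.50320)

Need |R(x)|<1, x<0.
x=-0.92: |R|=0.5032
|R(-1.94)|=0.9418 |R(-1.82)|=0.8362 |R(-1.5)|=0.6250
Bisect:
  x_lo=-2.3508 |R|=1.4123  x_hi=-0.2392 |R|=0.7894
  mid=-1.29497 |R|=0.54350 →hi
  mid=-1.82287 |R|=0.83856 →hi
  mid=-2.08682 |R|=1.09059 →lo
  mid=-1.95484 |R|=0.95586 →hi
  mid=-2.02083 |R|=1.02105 →lo
  mid=-1.98784 |R|=0.98791 →hi
  mid=-2.00433 |R|=1.00434 →lo
  mid=-1.99609 |R|=0.99609 →hi
  mid=-2.00021 |R|=1.00021 →lo
  ...
  [-2.00008,-1.99995] ⇒ x*=-2.0000
Interval (-2.0000, 0).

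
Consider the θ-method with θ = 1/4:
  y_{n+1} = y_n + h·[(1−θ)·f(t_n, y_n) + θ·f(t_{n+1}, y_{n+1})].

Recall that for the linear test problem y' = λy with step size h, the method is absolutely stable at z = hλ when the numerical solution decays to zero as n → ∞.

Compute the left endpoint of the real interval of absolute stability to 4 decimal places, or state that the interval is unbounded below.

Set f=λy, z=hλ:
  y_{n+1} = y_n + z·[3/4·y_n + 1/4·y_{n+1}] ⇒ (1 − 1/4z)y_{n+1} = (1 + 3/4z)y_n
  ⇒ R(z) = (1 + 3/4z)/(1 − 1/4z).

Find x<0 with |R(x)|<1.
x=-0.51: |R|=0.5477
R=−1: 1+3/4x = −1+1/4x ⇒ -1/2x=2 ⇒ x=2/(-1/2)=-4.0000
Confirm numerically:
  x=-3.138: |R|=0.75848 <1
  x=-2.781: |R|=0.64047 <1
  x=-2.305: |R|=0.46233 <1
  x=-1.737: |R|=0.21109 <1
  x=-4.197: |R|=1.04807 >1
  x=-4.093: |R|=1.02298 >1
Stable set (-4.0000, 0).

z* = -4.0000.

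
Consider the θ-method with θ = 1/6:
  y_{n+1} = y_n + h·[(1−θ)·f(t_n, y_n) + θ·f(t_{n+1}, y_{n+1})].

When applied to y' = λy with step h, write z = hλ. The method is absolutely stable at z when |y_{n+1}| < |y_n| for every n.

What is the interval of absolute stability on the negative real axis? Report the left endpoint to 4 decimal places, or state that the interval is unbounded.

Set f=λy, z=hλ:
  y_{n+1} = y_n + z·[5/6·y_n + 1/6·y_{n+1}] ⇒ (1 − 1/6z)y_{n+1} = (1 + 5/6z)y_n
  Hence R(z) = (1 + 5/6z)/(1 − 1/6z).

Need |R(x)|<1, x<0.
x=-0.38: |R|=0.6426
R=−1: 1+5/6x = −1+1/6x ⇒ -2/3x=2 ⇒ x=2/(-2/3)=-3.0000
Confirm numerically:
  x=-2.577: |R|=0.80273 <1
  x=-2.058: |R|=0.53239 <1
  x=-1.778: |R|=0.37156 <1
  x=-3.478: |R|=1.20173 >1
  x=-3.084: |R|=1.03699 >1
  x=-3.073: |R|=1.03218 >1
Interval (-3.0000, 0).

(-3.0000, 0).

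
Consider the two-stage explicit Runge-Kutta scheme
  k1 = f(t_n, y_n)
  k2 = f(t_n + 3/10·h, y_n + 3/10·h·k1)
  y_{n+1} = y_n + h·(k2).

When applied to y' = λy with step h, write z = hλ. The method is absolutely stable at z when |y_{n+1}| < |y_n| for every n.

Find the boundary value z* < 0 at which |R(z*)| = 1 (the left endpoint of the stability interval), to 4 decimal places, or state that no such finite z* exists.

z* = -3.3333.

Test eqn y'=λy, z=hλ:
  k1=λy_n ⇒ h·k1=z·y_n;  k2=λ(1+3/10z)y_n ⇒ h·k2=z(1+3/10z)y_n
  y_{n+1}/y_n = 1 + z(1+3/10z) = 1 + z + 3/10z²
  so R(z) = 1 + z + 3/10z².

Need |R(x)|<1, x<0.
x=-1.05: |R|=0.2807
R=1: x+3/10x²=0 ⇒ x=−10/3=-3.3333; min R=1−1/(4·3/10)=0.1667>−1
Confirm numerically:
  x=-3.259: |R|=0.92732 <1
  x=-2.255: |R|=0.27051 <1
  x=-2.065: |R|=0.21427 <1
  x=-1.343: |R|=0.19809 <1
  x=-3.906: |R|=1.67105 >1
  x=-3.470: |R|=1.14227 >1
  x=-3.371: |R|=1.03809 >1
Interval (-3.3333, 0).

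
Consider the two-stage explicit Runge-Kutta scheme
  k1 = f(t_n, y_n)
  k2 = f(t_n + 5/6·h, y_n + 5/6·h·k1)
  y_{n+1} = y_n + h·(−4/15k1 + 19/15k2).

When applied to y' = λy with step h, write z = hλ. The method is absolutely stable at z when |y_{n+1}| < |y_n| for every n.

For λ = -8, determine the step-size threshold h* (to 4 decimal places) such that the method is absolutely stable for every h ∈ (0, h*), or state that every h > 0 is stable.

With y'=λy (z=hλ):
  k1=λy_n ⇒ h·k1=z·y_n;  k2=λ(1+5/6z)y_n ⇒ h·k2=z(1+5/6z)y_n
  y_{n+1}/y_n = 1 − 4/15z + 19/15z(1+5/6z) = 1 + z + 19/18z²
  R(z) = 1 + z + 19/18z².

Need |R(x)|<1, x<0.
x=-1.75: |R|=2.4826
R=1: x+19/18x²=0 ⇒ x=−18/19=-0.9474; min R=1−1/(4·19/18)=0.7632>−1
Confirm numerically:
  x=-0.782: |R|=0.86350 <1
  x=-0.671: |R|=0.80425 <1
  x=-0.498: |R|=0.76378 <1
  x=-1.142: |R|=1.23462 >1
  x=-1.087: |R|=1.16021 >1
Stable set (-0.9474, 0).

(-0.9474,0); λ=-8 ⇒ h* = (18/19)/8 = 0.1184.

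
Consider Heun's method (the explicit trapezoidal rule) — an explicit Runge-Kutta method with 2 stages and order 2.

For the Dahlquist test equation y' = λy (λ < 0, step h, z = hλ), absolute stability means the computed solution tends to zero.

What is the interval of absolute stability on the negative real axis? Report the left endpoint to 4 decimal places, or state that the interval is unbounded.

With y'=λy (z=hλ):
  order 2, 2-stage ⇒ R(z)=1+z+z^2/2
  (e.g. R(-1.49)=0.62005, |R|=0.62005)

Solve |R(x)|<1 on ℝ⁻.
x=-1.49: |R|=0.6200
|R(-2.27)|=1.3064 |R(-2.18)|=1.1962 |R(-0.63)|=0.5684
Bisect:
  x_lo=-2.8522 |R|=2.2152  x_hi=-0.3343 |R|=0.7216
  mid=-1.59324 |R|=0.67596 →hi
  mid=-2.22270 |R|=1.24750 →lo
  mid=-1.90797 |R|=0.91220 →hi
  mid=-2.06533 |R|=1.06747 →lo
  mid=-1.98665 |R|=0.98674 →hi
  mid=-2.02599 |R|=1.02633 →lo
  mid=-2.00632 |R|=1.00634 →lo
  mid=-1.99649 |R|=0.99649 →hi
  ...
  [-2.00002,-1.99987] ⇒ x*=-2.0000
So |R|<1 on (-2.0000, 0).

(-2.0000, 0).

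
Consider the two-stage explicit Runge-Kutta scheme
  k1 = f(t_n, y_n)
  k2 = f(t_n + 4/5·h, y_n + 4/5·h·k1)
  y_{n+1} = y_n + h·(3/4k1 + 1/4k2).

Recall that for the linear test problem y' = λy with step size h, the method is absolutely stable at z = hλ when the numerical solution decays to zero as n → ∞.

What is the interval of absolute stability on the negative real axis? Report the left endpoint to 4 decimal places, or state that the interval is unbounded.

z∈(-5.0000,0).

On y'=λy, z=hλ:
  k1=λy_n ⇒ h·k1=z·y_n;  k2=λ(1+4/5z)y_n ⇒ h·k2=z(1+4/5z)y_n
  y_{n+1}/y_n = 1 + 3/4z + 1/4z(1+4/5z) = 1 + z + 1/5z²
  so R(z) = 1 + z + 1/5z².

Solve |R(x)|<1 on ℝ⁻.
x=-0.59: |R|=0.4796
R=1: x+1/5x²=0 ⇒ x=−5=-5.0000; min R=1−1/(4·1/5)=-0.2500>−1
Confirm numerically:
  x=-3.826: |R|=0.10166 <1
  x=-3.823: |R|=0.10007 <1
  x=-3.469: |R|=0.06221 <1
  x=-5.570: |R|=1.63498 >1
  x=-5.351: |R|=1.37564 >1
  x=-5.260: |R|=1.27352 >1
So |R|<1 on (-5.0000, 0).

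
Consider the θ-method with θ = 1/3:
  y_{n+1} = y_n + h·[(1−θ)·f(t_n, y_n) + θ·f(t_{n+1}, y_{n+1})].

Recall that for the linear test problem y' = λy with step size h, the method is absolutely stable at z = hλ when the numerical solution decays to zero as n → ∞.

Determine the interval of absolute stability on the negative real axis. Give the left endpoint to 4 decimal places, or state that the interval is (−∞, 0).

(-6.0000, 0).

Set f=λy, z=hλ:
  y_{n+1} = y_n + z·[2/3·y_n + 1/3·y_{n+1}] ⇒ (1 − 1/3z)y_{n+1} = (1 + 2/3z)y_n
  so R(z) = (1 + 2/3z)/(1 − 1/3z).

Solve |R(x)|<1 on ℝ⁻.
x=-0.95: |R|=0.2785
R=−1: 1+2/3x = −1+1/3x ⇒ -1/3x=2 ⇒ x=2/(-1/3)=-6.0000
Confirm numerically:
  x=-5.567: |R|=0.94946 <1
  x=-4.857: |R|=0.85452 <1
  x=-4.468: |R|=0.79486 <1
  x=-4.234: |R|=0.75588 <1
  x=-6.502: |R|=1.05283 >1
  x=-6.045: |R|=1.00498 >1
  x=-6.025: |R|=1.00277 >1
Interval (-6.0000, 0).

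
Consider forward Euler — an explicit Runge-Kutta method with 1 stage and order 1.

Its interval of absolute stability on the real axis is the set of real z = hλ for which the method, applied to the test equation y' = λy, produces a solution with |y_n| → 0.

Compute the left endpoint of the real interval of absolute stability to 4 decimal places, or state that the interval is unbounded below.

Set f=λy, z=hλ:
  order 1, 1-stage ⇒ R(z)=1+z
  (e.g. R(-0.46)=0.54000, |R|=0.54000)

Solve |R(x)|<1 on ℝ⁻.
x=-0.46: |R|=0.5400
|R(-2.07)|=1.0700 |R(-0.71)|=0.2900 |R(-0.55)|=0.4500
Bisect:
  x_lo=-2.6672 |R|=1.6672  x_hi=-0.3526 |R|=0.6474
  mid=-1.50993 |R|=0.50993 →hi
  mid=-2.08858 |R|=1.08858 →lo
  mid=-1.79926 |R|=0.79926 →hi
  mid=-1.94392 |R|=0.94392 →hi
  mid=-2.01625 |R|=1.01625 →lo
  mid=-1.98009 |R|=0.98009 →hi
  mid=-1.99817 |R|=0.99817 →hi
  mid=-2.00721 |R|=1.00721 →lo
  mid=-2.00269 |R|=1.00269 →lo
  mid=-2.00043 |R|=1.00043 →lo
  ...
  [-2.00001,-1.99986] ⇒ x*=-2.0000
So |R|<1 on (-2.0000, 0).

z* = -2.0000.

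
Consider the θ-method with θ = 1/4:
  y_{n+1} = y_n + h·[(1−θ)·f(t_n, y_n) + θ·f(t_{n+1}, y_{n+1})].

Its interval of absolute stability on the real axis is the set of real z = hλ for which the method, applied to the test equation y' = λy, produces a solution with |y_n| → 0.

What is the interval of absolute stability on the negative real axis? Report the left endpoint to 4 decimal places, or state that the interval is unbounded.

Test eqn y'=λy, z=hλ:
  y_{n+1} = y_n + z·[3/4·y_n + 1/4·y_{n+1}] ⇒ (1 − 1/4z)y_{n+1} = (1 + 3/4z)y_n
  Hence R(z) = (1 + 3/4z)/(1 − 1/4z).

Need |R(x)|<1, x<0.
x=-1.05: |R|=0.1683
R=−1: 1+3/4x = −1+1/4x ⇒ -1/2x=2 ⇒ x=2/(-1/2)=-4.0000
Confirm numerically:
  x=-2.976: |R|=0.70642 <1
  x=-2.394: |R|=0.49765 <1
  x=-1.695: |R|=0.19052 <1
  x=-4.457: |R|=1.10808 >1
  x=-4.304: |R|=1.07322 >1
  x=-4.296: |R|=1.07136 >1
Stable set (-4.0000, 0).

(-4.0000, 0).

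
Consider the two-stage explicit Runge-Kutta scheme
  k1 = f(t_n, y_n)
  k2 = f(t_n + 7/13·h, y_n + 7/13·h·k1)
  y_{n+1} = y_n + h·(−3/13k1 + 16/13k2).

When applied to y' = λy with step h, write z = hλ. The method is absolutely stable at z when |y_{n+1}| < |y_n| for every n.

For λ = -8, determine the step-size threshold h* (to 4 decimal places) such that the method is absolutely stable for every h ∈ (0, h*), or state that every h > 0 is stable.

(-1.5089,0); λ=-8 ⇒ h* = (169/112)/8 = 0.1886.

Test eqn y'=λy, z=hλ:
  k1=λy_n ⇒ h·k1=z·y_n;  k2=λ(1+7/13z)y_n ⇒ h·k2=z(1+7/13z)y_n
  y_{n+1}/y_n = 1 − 3/13z + 16/13z(1+7/13z) = 1 + z + 112/169z²
  R(z) = 1 + z + 112/169z².

Find x<0 with |R(x)|<1.
x=-0.66: |R|=0.6287
R=1: x+112/169x²=0 ⇒ x=−169/112=-1.5089; min R=1−1/(4·112/169)=0.6228>−1
Confirm numerically:
  x=-1.365: |R|=0.86980 <1
  x=-1.184: |R|=0.74504 <1
  x=-1.166: |R|=0.73501 <1
  x=-0.912: |R|=0.63921 <1
  x=-1.910: |R|=1.50768 >1
  x=-1.674: |R|=1.18313 >1
  x=-1.615: |R|=1.11353 >1
Interval (-1.5089, 0).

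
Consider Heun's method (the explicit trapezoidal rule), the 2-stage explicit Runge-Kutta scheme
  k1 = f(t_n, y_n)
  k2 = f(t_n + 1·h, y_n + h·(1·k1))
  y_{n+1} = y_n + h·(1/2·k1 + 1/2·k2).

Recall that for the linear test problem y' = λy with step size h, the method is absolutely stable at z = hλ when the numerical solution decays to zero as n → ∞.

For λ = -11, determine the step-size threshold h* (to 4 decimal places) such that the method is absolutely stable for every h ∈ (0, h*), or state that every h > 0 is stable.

(-2.0000,0); λ=-11 ⇒ h* = 0.1818.

Test eqn y'=λy, z=hλ:
  order 2, 2-stage ⇒ R(z)=1+z+z^2/2
  (e.g. R(-1.73)=0.76645, |R|=0.76645)

Need |R(x)|<1, x<0.
x=-1.73: |R|=0.7664
|R(-2.14)|=1.1498 |R(-1.26)|=0.5338 |R(-0.57)|=0.5924
Bisect:
  x_lo=-2.5336 |R|=1.6760  x_hi=-0.2581 |R|=0.7752
  mid=-1.39588 |R|=0.57836 →hi
  mid=-1.96475 |R|=0.96537 →hi
  mid=-2.24919 |R|=1.28024 →lo
  mid=-2.10697 |R|=1.11269 →lo
  mid=-2.03586 |R|=1.03651 →lo
  mid=-2.00031 |R|=1.00031 →lo
  mid=-1.98253 |R|=0.98268 →hi
  mid=-1.99142 |R|=0.99146 →hi
  ...
  [-2.00003,-1.99989] ⇒ x*=-2.0000
Interval (-2.0000, 0).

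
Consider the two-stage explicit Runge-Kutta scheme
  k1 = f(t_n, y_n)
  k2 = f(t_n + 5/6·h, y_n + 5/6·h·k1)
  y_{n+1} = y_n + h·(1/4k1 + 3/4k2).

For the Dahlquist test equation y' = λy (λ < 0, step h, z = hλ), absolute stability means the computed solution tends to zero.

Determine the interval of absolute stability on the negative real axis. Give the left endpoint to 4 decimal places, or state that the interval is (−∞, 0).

Test eqn y'=λy, z=hλ:
  k1=λy_n ⇒ h·k1=z·y_n;  k2=λ(1+5/6z)y_n ⇒ h·k2=z(1+5/6z)y_n
  y_{n+1}/y_n = 1 + 1/4z + 3/4z(1+5/6z) = 1 + z + 5/8z²
  so R(z) = 1 + z + 5/8z².

Boundary: |R(x)|=1, x<0.
x=-1.54: |R|=0.9423
R=1: x+5/8x²=0 ⇒ x=−8/5=-1.6000; min R=1−1/(4·5/8)=0.6000>−1
Confirm numerically:
  x=-1.510: |R|=0.91506 <1
  x=-1.160: |R|=0.68100 <1
  x=-0.750: |R|=0.60156 <1
  x=-1.834: |R|=1.26822 >1
  x=-1.792: |R|=1.21504 >1
  x=-1.664: |R|=1.06656 >1
So |R|<1 on (-1.6000, 0).

(-1.6000, 0).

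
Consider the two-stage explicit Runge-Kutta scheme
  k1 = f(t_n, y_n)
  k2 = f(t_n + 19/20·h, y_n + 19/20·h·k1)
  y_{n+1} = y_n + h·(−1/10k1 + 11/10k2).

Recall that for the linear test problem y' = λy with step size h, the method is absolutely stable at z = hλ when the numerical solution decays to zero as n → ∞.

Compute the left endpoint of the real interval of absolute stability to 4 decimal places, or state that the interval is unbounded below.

z* = -0.9569.

On y'=λy, z=hλ:
  k1=λy_n ⇒ h·k1=z·y_n;  k2=λ(1+19/20z)y_n ⇒ h·k2=z(1+19/20z)y_n
  y_{n+1}/y_n = 1 − 1/10z + 11/10z(1+19/20z) = 1 + z + 209/200z²
  so R(z) = 1 + z + 209/200z².

Need |R(x)|<1, x<0.
x=-1.33: |R|=1.5185
R=1: x+209/200x²=0 ⇒ x=−200/209=-0.9569; min R=1−1/(4·209/200)=0.7608>−1
Confirm numerically:
  x=-0.742: |R|=0.83334 <1
  x=-0.594: |R|=0.77471 <1
  x=-0.443: |R|=0.76208 <1
  x=-1.293: |R|=1.45408 >1
  x=-1.095: |R|=1.15798 >1
Stable set (-0.9569, 0).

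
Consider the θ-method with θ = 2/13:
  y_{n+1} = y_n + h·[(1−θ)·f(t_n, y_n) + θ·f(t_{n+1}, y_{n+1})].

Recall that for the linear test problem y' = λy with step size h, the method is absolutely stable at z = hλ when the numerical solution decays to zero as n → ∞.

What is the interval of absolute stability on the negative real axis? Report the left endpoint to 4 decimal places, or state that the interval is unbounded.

(-2.8889, 0).

With y'=λy (z=hλ):
  y_{n+1} = y_n + z·[11/13·y_n + 2/13·y_{n+1}] ⇒ (1 − 2/13z)y_{n+1} = (1 + 11/13z)y_n
  ⇒ R(z) = (1 + 11/13z)/(1 − 2/13z).

Need |R(x)|<1, x<0.
x=-1.71: |R|=0.3538
R=−1: 1+11/13x = −1+2/13x ⇒ -9/13x=2 ⇒ x=2/(-9/13)=-2.8889
Confirm numerically:
  x=-2.802: |R|=0.95797 <1
  x=-2.048: |R|=0.55732 <1
  x=-1.937: |R|=0.49230 <1
  x=-1.513: |R|=0.22732 <1
  x=-3.219: |R|=1.15284 >1
  x=-2.990: |R|=1.04795 >1
Interval (-2.8889, 0).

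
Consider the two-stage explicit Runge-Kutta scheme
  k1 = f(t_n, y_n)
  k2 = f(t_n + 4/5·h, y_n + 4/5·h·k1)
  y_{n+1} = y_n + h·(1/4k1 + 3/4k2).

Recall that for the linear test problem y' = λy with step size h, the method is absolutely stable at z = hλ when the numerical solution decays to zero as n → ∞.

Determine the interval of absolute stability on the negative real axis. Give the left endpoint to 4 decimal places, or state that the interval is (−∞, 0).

z∈(-1.6667,0).

With y'=λy (z=hλ):
  k1=λy_n ⇒ h·k1=z·y_n;  k2=λ(1+4/5z)y_n ⇒ h·k2=z(1+4/5z)y_n
  y_{n+1}/y_n = 1 + 1/4z + 3/4z(1+4/5z) = 1 + z + 3/5z²
  Hence R(z) = 1 + z + 3/5z².

Need |R(x)|<1, x<0.
x=-1.19: |R|=0.6597
R=1: x+3/5x²=0 ⇒ x=−5/3=-1.6667; min R=1−1/(4·3/5)=0.5833>−1
Confirm numerically:
  x=-1.635: |R|=0.96893 <1
  x=-1.112: |R|=0.62993 <1
  x=-0.763: |R|=0.58630 <1
  x=-0.711: |R|=0.59231 <1
  x=-1.989: |R|=1.38467 >1
  x=-1.949: |R|=1.33016 >1
So |R|<1 on (-1.6667, 0).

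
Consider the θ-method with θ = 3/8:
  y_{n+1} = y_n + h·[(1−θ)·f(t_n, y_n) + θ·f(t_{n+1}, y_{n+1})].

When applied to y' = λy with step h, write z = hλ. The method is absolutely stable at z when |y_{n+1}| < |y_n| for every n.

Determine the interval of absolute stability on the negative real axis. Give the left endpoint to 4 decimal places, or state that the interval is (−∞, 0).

(-8.0000, 0).

Set f=λy, z=hλ:
  y_{n+1} = y_n + z·[5/8·y_n + 3/8·y_{n+1}] ⇒ (1 − 3/8z)y_{n+1} = (1 + 5/8z)y_n
  so R(z) = (1 + 5/8z)/(1 − 3/8z).

Boundary: |R(x)|=1, x<0.
x=-1.3: |R|=0.1261
R=−1: 1+5/8x = −1+3/8x ⇒ -1/4x=2 ⇒ x=2/(-1/4)=-8.0000
Confirm numerically:
  x=-7.740: |R|=0.98334 <1
  x=-7.022: |R|=0.93270 <1
  x=-6.702: |R|=0.90764 <1
  x=-6.460: |R|=0.88751 <1
  x=-8.232: |R|=1.01419 >1
  x=-8.189: |R|=1.01161 >1
  x=-8.174: |R|=1.01070 >1
Stable set (-8.0000, 0).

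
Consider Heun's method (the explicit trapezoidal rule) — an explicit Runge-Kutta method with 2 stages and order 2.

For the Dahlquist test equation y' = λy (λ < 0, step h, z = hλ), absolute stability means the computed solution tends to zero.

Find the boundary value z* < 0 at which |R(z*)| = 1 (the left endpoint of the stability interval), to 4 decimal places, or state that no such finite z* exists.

With y'=λy (z=hλ):
  order 2, 2-stage ⇒ R(z)=1+z+z^2/2
  (e.g. R(-0.48)=0.63520, |R|=0.63520)

Boundary: |R(x)|=1, x<0.
x=-0.48: |R|=0.6352
|R(-1.5)|=0.6250 |R(-0.74)|=0.5338 |R(-0.68)|=0.5512
Bisect:
  x_lo=-2.5032 |R|=1.6298  x_hi=-0.3223 |R|=0.7296
  mid=-1.41276 |R|=0.58518 →hi
  mid=-1.95798 |R|=0.95886 →hi
  mid=-2.23058 |R|=1.25717 →lo
  mid=-2.09428 |R|=1.09872 →lo
  mid=-2.02613 |R|=1.02647 →lo
  mid=-1.99205 |R|=0.99208 →hi
  mid=-2.00909 |R|=1.00913 →lo
  mid=-2.00057 |R|=1.00057 →lo
  mid=-1.99631 |R|=0.99632 →hi
  mid=-1.99844 |R|=0.99844 →hi
  ...
  [-2.00004,-1.99991] ⇒ x*=-2.0000
So |R|<1 on (-2.0000, 0).

left endpoint -2.0000.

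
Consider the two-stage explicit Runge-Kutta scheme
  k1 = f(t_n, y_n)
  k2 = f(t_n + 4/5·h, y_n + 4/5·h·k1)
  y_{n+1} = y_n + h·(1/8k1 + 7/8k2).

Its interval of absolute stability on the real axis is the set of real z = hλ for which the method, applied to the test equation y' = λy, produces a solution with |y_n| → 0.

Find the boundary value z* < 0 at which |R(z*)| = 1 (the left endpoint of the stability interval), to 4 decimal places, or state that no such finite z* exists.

With y'=λy (z=hλ):
  k1=λy_n ⇒ h·k1=z·y_n;  k2=λ(1+4/5z)y_n ⇒ h·k2=z(1+4/5z)y_n
  y_{n+1}/y_n = 1 + 1/8z + 7/8z(1+4/5z) = 1 + z + 7/10z²
  ⇒ R(z) = 1 + z + 7/10z².

Find x<0 with |R(x)|<1.
x=-1.78: |R|=1.4379
R=1: x+7/10x²=0 ⇒ x=−10/7=-1.4286; min R=1−1/(4·7/10)=0.6429>−1
Confirm numerically:
  x=-1.180: |R|=0.79468 <1
  x=-0.963: |R|=0.68616 <1
  x=-0.934: |R|=0.67665 <1
  x=-2.026: |R|=1.84727 >1
  x=-2.013: |R|=1.82352 >1
  x=-1.665: |R|=1.27556 >1
Interval (-1.4286, 0).

z* = -1.4286.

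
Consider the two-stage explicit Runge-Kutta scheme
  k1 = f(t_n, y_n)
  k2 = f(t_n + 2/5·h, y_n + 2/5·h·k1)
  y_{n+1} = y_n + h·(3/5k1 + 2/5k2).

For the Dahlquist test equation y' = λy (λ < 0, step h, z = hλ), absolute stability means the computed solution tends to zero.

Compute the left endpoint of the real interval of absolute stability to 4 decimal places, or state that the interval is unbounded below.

Test eqn y'=λy, z=hλ:
  k1=λy_n ⇒ h·k1=z·y_n;  k2=λ(1+2/5z)y_n ⇒ h·k2=z(1+2/5z)y_n
  y_{n+1}/y_n = 1 + 3/5z + 2/5z(1+2/5z) = 1 + z + 4/25z²
  ⇒ R(z) = 1 + z + 4/25z².

Need |R(x)|<1, x<0.
x=-1.19: |R|=0.0366
R=1: x+4/25x²=0 ⇒ x=−25/4=-6.2500; min R=1−1/(4·4/25)=-0.5625>−1
Confirm numerically:
  x=-4.478: |R|=0.26960 <1
  x=-3.844: |R|=0.47979 <1
  x=-2.949: |R|=0.55754 <1
  x=-6.840: |R|=1.64570 >1
  x=-6.821: |R|=1.62317 >1
  x=-6.726: |R|=1.51225 >1
So |R|<1 on (-6.2500, 0).

z* = -6.2500.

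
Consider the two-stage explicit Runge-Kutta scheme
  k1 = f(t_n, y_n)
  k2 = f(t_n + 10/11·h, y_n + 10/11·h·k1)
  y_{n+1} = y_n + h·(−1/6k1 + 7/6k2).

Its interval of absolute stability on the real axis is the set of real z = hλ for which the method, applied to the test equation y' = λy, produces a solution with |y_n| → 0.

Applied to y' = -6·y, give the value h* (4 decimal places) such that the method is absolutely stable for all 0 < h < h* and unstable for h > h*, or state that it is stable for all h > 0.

(-0.9429,0); λ=-6 ⇒ h* = (33/35)/6 = 0.1571.

Test eqn y'=λy, z=hλ:
  k1=λy_n ⇒ h·k1=z·y_n;  k2=λ(1+10/11z)y_n ⇒ h·k2=z(1+10/11z)y_n
  y_{n+1}/y_n = 1 − 1/6z + 7/6z(1+10/11z) = 1 + z + 35/33z²
  Hence R(z) = 1 + z + 35/33z².

Find x<0 with |R(x)|<1.
x=-0.77: |R|=0.8588
R=1: x+35/33x²=0 ⇒ x=−33/35=-0.9429; min R=1−1/(4·35/33)=0.7643>−1
Confirm numerically:
  x=-0.507: |R|=0.76563 <1
  x=-0.443: |R|=0.76514 <1
  x=-0.411: |R|=0.76816 <1
  x=-1.389: |R|=1.65725 >1
  x=-1.133: |R|=1.22849 >1
Stable set (-0.9429, 0).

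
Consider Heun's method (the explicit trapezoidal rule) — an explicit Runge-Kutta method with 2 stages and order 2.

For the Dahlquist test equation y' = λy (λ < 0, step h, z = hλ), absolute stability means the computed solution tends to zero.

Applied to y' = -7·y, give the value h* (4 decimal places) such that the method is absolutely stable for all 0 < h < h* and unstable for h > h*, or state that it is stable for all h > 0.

Set f=λy, z=hλ:
  order 2, 2-stage ⇒ R(z)=1+z+z^2/2
  (e.g. R(-1.57)=0.66245, |R|=0.66245)

Solve |R(x)|<1 on ℝ⁻.
x=-1.57: |R|=0.6624
|R(-2.09)|=1.0940 |R(-1.77)|=0.7964 |R(-1.23)|=0.5264
Bisect:
  x_lo=-2.6926 |R|=1.9324  x_hi=-0.1487 |R|=0.8624
  mid=-1.42062 |R|=0.58846 →hi
  mid=-2.05659 |R|=1.05819 →lo
  mid=-1.73860 |R|=0.77277 →hi
  mid=-1.89760 |R|=0.90284 →hi
  mid=-1.97709 |R|=0.97736 →hi
  mid=-2.01684 |R|=1.01698 →lo
  mid=-1.99697 |R|=0.99697 →hi
  mid=-2.00690 |R|=1.00693 →lo
  mid=-2.00194 |R|=1.00194 →lo
  mid=-1.99945 |R|=0.99945 →hi
  ...
  [-2.00007,-1.99992] ⇒ x*=-2.0000
So |R|<1 on (-2.0000, 0).

(-2.0000,0); λ=-7 ⇒ h* = 0.2857.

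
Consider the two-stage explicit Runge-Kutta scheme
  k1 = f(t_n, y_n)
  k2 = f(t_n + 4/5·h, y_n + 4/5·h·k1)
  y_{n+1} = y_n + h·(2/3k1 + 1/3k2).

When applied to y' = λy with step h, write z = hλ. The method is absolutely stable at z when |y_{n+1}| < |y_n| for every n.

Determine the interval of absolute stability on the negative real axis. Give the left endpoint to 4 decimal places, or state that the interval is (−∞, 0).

Test eqn y'=λy, z=hλ:
  k1=λy_n ⇒ h·k1=z·y_n;  k2=λ(1+4/5z)y_n ⇒ h·k2=z(1+4/5z)y_n
  y_{n+1}/y_n = 1 + 2/3z + 1/3z(1+4/5z) = 1 + z + 4/15z²
  so R(z) = 1 + z + 4/15z².

Solve |R(x)|<1 on ℝ⁻.
x=-1.39: |R|=0.1252
R=1: x+4/15x²=0 ⇒ x=−15/4=-3.7500; min R=1−1/(4·4/15)=0.0625>−1
Confirm numerically:
  x=-3.163: |R|=0.50489 <1
  x=-2.335: |R|=0.11893 <1
  x=-2.171: |R|=0.08586 <1
  x=-4.088: |R|=1.36847 >1
  x=-3.873: |R|=1.12703 >1
Stable set (-3.7500, 0).

z∈(-3.7500,0).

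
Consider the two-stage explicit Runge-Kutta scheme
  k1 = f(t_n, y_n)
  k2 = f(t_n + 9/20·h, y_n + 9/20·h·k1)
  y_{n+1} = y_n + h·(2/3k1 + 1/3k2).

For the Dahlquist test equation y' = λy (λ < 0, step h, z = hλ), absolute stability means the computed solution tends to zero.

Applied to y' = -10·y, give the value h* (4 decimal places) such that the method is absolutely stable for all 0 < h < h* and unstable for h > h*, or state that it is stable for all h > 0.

On y'=λy, z=hλ:
  k1=λy_n ⇒ h·k1=z·y_n;  k2=λ(1+9/20z)y_n ⇒ h·k2=z(1+9/20z)y_n
  y_{n+1}/y_n = 1 + 2/3z + 1/3z(1+9/20z) = 1 + z + 3/20z²
  so R(z) = 1 + z + 3/20z².

Need |R(x)|<1, x<0.
x=-0.41: |R|=0.6152
R=1: x+3/20x²=0 ⇒ x=−20/3=-6.6667; min R=1−1/(4·3/20)=-0.6667>−1
Confirm numerically:
  x=-6.041: |R|=0.43305 <1
  x=-4.879: |R|=0.30830 <1
  x=-3.576: |R|=0.65783 <1
  x=-2.679: |R|=0.60244 <1
  x=-6.906: |R|=1.24793 >1
  x=-6.728: |R|=1.06190 >1
Stable set (-6.6667, 0).

(-6.6667,0); λ=-10 ⇒ h* = (20/3)/10 = 0.6667.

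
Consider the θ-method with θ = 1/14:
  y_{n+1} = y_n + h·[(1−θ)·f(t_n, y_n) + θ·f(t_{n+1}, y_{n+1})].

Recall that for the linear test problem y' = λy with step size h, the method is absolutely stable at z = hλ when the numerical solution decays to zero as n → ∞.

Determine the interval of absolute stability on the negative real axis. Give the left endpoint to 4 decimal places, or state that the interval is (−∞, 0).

(-2.3333, 0).

On y'=λy, z=hλ:
  y_{n+1} = y_n + z·[13/14·y_n + 1/14·y_{n+1}] ⇒ (1 − 1/14z)y_{n+1} = (1 + 13/14z)y_n
  ⇒ R(z) = (1 + 13/14z)/(1 − 1/14z).

Need |R(x)|<1, x<0.
x=-0.57: |R|=0.4523
R=−1: 1+13/14x = −1+1/14x ⇒ -6/7x=2 ⇒ x=2/(-6/7)=-2.3333
Confirm numerically:
  x=-1.966: |R|=0.72391 <1
  x=-1.607: |R|=0.44153 <1
  x=-1.271: |R|=0.16522 <1
  x=-2.830: |R|=1.35413 >1
  x=-2.766: |R|=1.30967 >1
Stable set (-2.3333, 0).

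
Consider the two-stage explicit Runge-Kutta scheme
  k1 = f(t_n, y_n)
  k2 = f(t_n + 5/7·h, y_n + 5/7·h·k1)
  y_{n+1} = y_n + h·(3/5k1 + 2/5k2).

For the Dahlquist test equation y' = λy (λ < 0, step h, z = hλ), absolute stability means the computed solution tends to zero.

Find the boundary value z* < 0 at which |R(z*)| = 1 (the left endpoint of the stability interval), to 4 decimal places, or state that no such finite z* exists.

Test eqn y'=λy, z=hλ:
  k1=λy_n ⇒ h·k1=z·y_n;  k2=λ(1+5/7z)y_n ⇒ h·k2=z(1+5/7z)y_n
  y_{n+1}/y_n = 1 + 3/5z + 2/5z(1+5/7z) = 1 + z + 2/7z²
  ⇒ R(z) = 1 + z + 2/7z².

Boundary: |R(x)|=1, x<0.
x=-0.33: |R|=0.7011
R=1: x+2/7x²=0 ⇒ x=−7/2=-3.5000; min R=1−1/(4·2/7)=0.1250>−1
Confirm numerically:
  x=-2.737: |R|=0.40333 <1
  x=-2.703: |R|=0.38449 <1
  x=-1.986: |R|=0.14091 <1
  x=-4.067: |R|=1.65885 >1
  x=-4.035: |R|=1.61678 >1
  x=-3.559: |R|=1.05999 >1
Stable set (-3.5000, 0).

z* = -3.5000.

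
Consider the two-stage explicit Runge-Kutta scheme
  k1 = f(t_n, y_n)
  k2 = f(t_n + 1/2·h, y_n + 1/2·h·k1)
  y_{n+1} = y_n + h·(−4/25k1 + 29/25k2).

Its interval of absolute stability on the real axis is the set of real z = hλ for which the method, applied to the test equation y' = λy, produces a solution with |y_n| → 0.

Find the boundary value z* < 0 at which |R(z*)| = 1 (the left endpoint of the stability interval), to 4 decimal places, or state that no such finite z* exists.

Test eqn y'=λy, z=hλ:
  k1=λy_n ⇒ h·k1=z·y_n;  k2=λ(1+1/2z)y_n ⇒ h·k2=z(1+1/2z)y_n
  y_{n+1}/y_n = 1 − 4/25z + 29/25z(1+1/2z) = 1 + z + 29/50z²
  Hence R(z) = 1 + z + 29/50z².

Find x<0 with |R(x)|<1.
x=-0.38: |R|=0.7038
R=1: x+29/50x²=0 ⇒ x=−50/29=-1.7241; min R=1−1/(4·29/50)=0.5690>−1
Confirm numerically:
  x=-1.639: |R|=0.91907 <1
  x=-1.536: |R|=0.83239 <1
  x=-1.121: |R|=0.60785 <1
  x=-0.852: |R|=0.56902 <1
  x=-2.063: |R|=1.40546 >1
  x=-1.851: |R|=1.13620 >1
  x=-1.766: |R|=1.04288 >1
Interval (-1.7241, 0).

z* = -1.7241.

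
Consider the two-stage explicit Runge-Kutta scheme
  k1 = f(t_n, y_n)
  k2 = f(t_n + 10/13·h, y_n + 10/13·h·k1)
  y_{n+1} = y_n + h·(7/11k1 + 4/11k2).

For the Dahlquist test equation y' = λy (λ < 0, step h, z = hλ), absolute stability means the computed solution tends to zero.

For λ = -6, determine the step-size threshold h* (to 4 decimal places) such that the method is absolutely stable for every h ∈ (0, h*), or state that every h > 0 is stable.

With y'=λy (z=hλ):
  k1=λy_n ⇒ h·k1=z·y_n;  k2=λ(1+10/13z)y_n ⇒ h·k2=z(1+10/13z)y_n
  y_{n+1}/y_n = 1 + 7/11z + 4/11z(1+10/13z) = 1 + z + 40/143z²
  ⇒ R(z) = 1 + z + 40/143z².

Solve |R(x)|<1 on ℝ⁻.
x=-1.44: |R|=0.1400
R=1: x+40/143x²=0 ⇒ x=−143/40=-3.5750; min R=1−1/(4·40/143)=0.1062>−1
Confirm numerically:
  x=-3.376: |R|=0.81208 <1
  x=-2.216: |R|=0.15761 <1
  x=-2.016: |R|=0.12085 <1
  x=-4.123: |R|=1.63200 >1
  x=-3.876: |R|=1.32634 >1
Stable set (-3.5750, 0).

(-3.5750,0); λ=-6 ⇒ h* = (143/40)/6 = 0.5958.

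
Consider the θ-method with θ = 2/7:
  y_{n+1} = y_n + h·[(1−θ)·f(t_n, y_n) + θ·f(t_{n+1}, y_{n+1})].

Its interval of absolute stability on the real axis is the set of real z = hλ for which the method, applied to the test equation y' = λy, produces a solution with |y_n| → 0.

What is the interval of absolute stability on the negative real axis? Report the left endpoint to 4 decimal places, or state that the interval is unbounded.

z∈(-4.6667,0).

On y'=λy, z=hλ:
  y_{n+1} = y_n + z·[5/7·y_n + 2/7·y_{n+1}] ⇒ (1 − 2/7z)y_{n+1} = (1 + 5/7z)y_n
  R(z) = (1 + 5/7z)/(1 − 2/7z).

Find x<0 with |R(x)|<1.
x=-1.37: |R|=0.0154
R=−1: 1+5/7x = −1+2/7x ⇒ -3/7x=2 ⇒ x=2/(-3/7)=-4.6667
Confirm numerically:
  x=-3.627: |R|=0.78118 <1
  x=-2.976: |R|=0.60840 <1
  x=-2.400: |R|=0.42373 <1
  x=-5.050: |R|=1.06725 >1
  x=-4.960: |R|=1.05201 >1
  x=-4.734: |R|=1.01227 >1
Interval (-4.6667, 0).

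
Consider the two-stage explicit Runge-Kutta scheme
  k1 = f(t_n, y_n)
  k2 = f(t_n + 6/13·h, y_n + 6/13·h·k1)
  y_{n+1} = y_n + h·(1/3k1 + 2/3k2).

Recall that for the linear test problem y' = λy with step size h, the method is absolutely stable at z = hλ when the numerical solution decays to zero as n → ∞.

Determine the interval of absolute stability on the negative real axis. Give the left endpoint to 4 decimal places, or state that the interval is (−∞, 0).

(-3.2500, 0).

Set f=λy, z=hλ:
  k1=λy_n ⇒ h·k1=z·y_n;  k2=λ(1+6/13z)y_n ⇒ h·k2=z(1+6/13z)y_n
  y_{n+1}/y_n = 1 + 1/3z + 2/3z(1+6/13z) = 1 + z + 4/13z²
  R(z) = 1 + z + 4/13z².

Find x<0 with |R(x)|<1.
x=-0.4: |R|=0.6492
R=1: x+4/13x²=0 ⇒ x=−13/4=-3.2500; min R=1−1/(4·4/13)=0.1875>−1
Confirm numerically:
  x=-3.097: |R|=0.85420 <1
  x=-2.085: |R|=0.25261 <1
  x=-1.577: |R|=0.18821 <1
  x=-1.301: |R|=0.21980 <1
  x=-3.681: |R|=1.48816 >1
  x=-3.615: |R|=1.40599 >1
  x=-3.573: |R|=1.35510 >1
Stable set (-3.2500, 0).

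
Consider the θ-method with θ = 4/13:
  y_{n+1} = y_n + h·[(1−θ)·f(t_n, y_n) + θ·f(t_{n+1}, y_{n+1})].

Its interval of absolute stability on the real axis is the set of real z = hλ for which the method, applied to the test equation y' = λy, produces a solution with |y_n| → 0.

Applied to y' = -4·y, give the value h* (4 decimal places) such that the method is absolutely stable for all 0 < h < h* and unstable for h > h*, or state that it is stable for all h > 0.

Test eqn y'=λy, z=hλ:
  y_{n+1} = y_n + z·[9/13·y_n + 4/13·y_{n+1}] ⇒ (1 − 4/13z)y_{n+1} = (1 + 9/13z)y_n
  Hence R(z) = (1 + 9/13z)/(1 − 4/13z).

Solve |R(x)|<1 on ℝ⁻.
x=-0.44: |R|=0.6125
R=−1: 1+9/13x = −1+4/13x ⇒ -5/13x=2 ⇒ x=2/(-5/13)=-5.2000
Confirm numerically:
  x=-4.475: |R|=0.88269 <1
  x=-3.878: |R|=0.76817 <1
  x=-3.287: |R|=0.63420 <1
  x=-5.710: |R|=1.07115 >1
  x=-5.698: |R|=1.06957 >1
  x=-5.424: |R|=1.03228 >1
So |R|<1 on (-5.2000, 0).

(-5.2000,0); λ=-4 ⇒ h* = (26/5)/4 = 1.3000.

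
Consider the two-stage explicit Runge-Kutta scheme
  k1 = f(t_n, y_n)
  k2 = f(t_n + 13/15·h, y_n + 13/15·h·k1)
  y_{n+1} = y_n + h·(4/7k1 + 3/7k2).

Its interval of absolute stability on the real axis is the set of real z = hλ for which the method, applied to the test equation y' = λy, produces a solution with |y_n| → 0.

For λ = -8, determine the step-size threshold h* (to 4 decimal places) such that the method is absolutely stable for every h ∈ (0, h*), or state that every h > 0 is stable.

(-2.6923,0); λ=-8 ⇒ h* = (35/13)/8 = 0.3365.

Test eqn y'=λy, z=hλ:
  k1=λy_n ⇒ h·k1=z·y_n;  k2=λ(1+13/15z)y_n ⇒ h·k2=z(1+13/15z)y_n
  y_{n+1}/y_n = 1 + 4/7z + 3/7z(1+13/15z) = 1 + z + 13/35z²
  ⇒ R(z) = 1 + z + 13/35z².

Need |R(x)|<1, x<0.
x=-0.85: |R|=0.4184
R=1: x+13/35x²=0 ⇒ x=−35/13=-2.6923; min R=1−1/(4·13/35)=0.3269>−1
Confirm numerically:
  x=-2.091: |R|=0.53299 <1
  x=-2.011: |R|=0.49110 <1
  x=-1.106: |R|=0.34834 <1
  x=-2.933: |R|=1.26221 >1
  x=-2.766: |R|=1.07571 >1
Interval (-2.6923, 0).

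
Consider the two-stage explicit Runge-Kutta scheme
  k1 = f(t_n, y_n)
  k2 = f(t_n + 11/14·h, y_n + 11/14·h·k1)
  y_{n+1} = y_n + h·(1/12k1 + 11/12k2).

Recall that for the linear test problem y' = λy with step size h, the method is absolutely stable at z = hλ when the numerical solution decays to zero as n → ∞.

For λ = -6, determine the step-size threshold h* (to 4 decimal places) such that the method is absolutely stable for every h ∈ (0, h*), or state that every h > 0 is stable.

On y'=λy, z=hλ:
  k1=λy_n ⇒ h·k1=z·y_n;  k2=λ(1+11/14z)y_n ⇒ h·k2=z(1+11/14z)y_n
  y_{n+1}/y_n = 1 + 1/12z + 11/12z(1+11/14z) = 1 + z + 121/168z²
  Hence R(z) = 1 + z + 121/168z².

Need |R(x)|<1, x<0.
x=-1.46: |R|=1.0753
R=1: x+121/168x²=0 ⇒ x=−168/121=-1.3884; min R=1−1/(4·121/168)=0.6529>−1
Confirm numerically:
  x=-1.274: |R|=0.89500 <1
  x=-1.106: |R|=0.77502 <1
  x=-1.034: |R|=0.73605 <1
  x=-0.937: |R|=0.69535 <1
  x=-1.925: |R|=1.74393 >1
  x=-1.698: |R|=1.37859 >1
  x=-1.481: |R|=1.09874 >1
So |R|<1 on (-1.3884, 0).

(-1.3884,0); λ=-6 ⇒ h* = (168/121)/6 = 0.2314.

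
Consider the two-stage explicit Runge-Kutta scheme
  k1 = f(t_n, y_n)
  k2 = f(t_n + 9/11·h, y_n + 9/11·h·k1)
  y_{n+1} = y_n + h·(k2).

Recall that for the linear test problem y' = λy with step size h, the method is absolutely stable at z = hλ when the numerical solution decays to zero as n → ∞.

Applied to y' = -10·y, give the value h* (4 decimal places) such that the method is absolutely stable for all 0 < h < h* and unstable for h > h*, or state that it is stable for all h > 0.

(-1.2222,0); λ=-10 ⇒ h* = (11/9)/10 = 0.1222.

Test eqn y'=λy, z=hλ:
  k1=λy_n ⇒ h·k1=z·y_n;  k2=λ(1+9/11z)y_n ⇒ h·k2=z(1+9/11z)y_n
  y_{n+1}/y_n = 1 + z(1+9/11z) = 1 + z + 9/11z²
  ⇒ R(z) = 1 + z + 9/11z².

Find x<0 with |R(x)|<1.
x=-1.47: |R|=1.2980
R=1: x+9/11x²=0 ⇒ x=−11/9=-1.2222; min R=1−1/(4·9/11)=0.6944>−1
Confirm numerically:
  x=-0.831: |R|=0.73400 <1
  x=-0.821: |R|=0.73049 <1
  x=-0.664: |R|=0.69673 <1
  x=-0.619: |R|=0.69450 <1
  x=-1.800: |R|=1.85091 >1
  x=-1.621: |R|=1.52889 >1
So |R|<1 on (-1.2222, 0).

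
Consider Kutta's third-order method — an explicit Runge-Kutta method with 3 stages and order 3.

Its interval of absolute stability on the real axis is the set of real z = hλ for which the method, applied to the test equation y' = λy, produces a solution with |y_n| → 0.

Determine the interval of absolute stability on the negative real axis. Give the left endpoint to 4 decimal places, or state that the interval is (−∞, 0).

z∈(-2.5127,0).

Test eqn y'=λy, z=hλ:
  order 3, 3-stage ⇒ R(z)=1+z+z^2/2+z^3/6
  (e.g. R(-1.62)=-0.01639, |R|=0.01639)

Boundary: |R(x)|=1, x<0.
x=-1.62: |R|=0.0164
|R(-2.03)|=0.3638 |R(-1.8)|=0.1520 |R(-1.29)|=0.1843
Bisect:
  x_lo=-3.2039 |R|=2.5526  x_hi=-0.2393 |R|=0.7871
  mid=-1.72157 |R|=0.09007 →hi
  mid=-2.46272 |R|=0.91962 →hi
  mid=-2.83329 |R|=1.61025 →lo
  mid=-2.64801 |R|=1.23664 →lo
  mid=-2.55536 |R|=1.07146 →lo
  mid=-2.50904 |R|=0.99392 →hi
  mid=-2.53220 |R|=1.03228 →lo
  ...
  [-2.51284,-2.51266] ⇒ x*=-2.5127
Interval (-2.5127, 0).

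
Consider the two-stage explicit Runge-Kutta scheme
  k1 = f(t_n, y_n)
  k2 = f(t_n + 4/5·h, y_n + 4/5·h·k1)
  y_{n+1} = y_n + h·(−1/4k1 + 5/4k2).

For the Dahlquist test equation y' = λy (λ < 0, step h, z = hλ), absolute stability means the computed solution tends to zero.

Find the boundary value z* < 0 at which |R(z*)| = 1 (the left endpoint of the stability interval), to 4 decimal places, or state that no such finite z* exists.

With y'=λy (z=hλ):
  k1=λy_n ⇒ h·k1=z·y_n;  k2=λ(1+4/5z)y_n ⇒ h·k2=z(1+4/5z)y_n
  y_{n+1}/y_n = 1 − 1/4z + 5/4z(1+4/5z) = 1 + z + z²
  R(z) = 1 + z + z².

Need |R(x)|<1, x<0.
x=-1.29: |R|=1.3741
R=1: x+1x²=0 ⇒ x=−1=-1.0000; min R=1−1/(4·1)=0.7500>−1
Confirm numerically:
  x=-0.843: |R|=0.86765 <1
  x=-0.488: |R|=0.75014 <1
  x=-0.430: |R|=0.75490 <1
  x=-1.477: |R|=1.70453 >1
  x=-1.150: |R|=1.17250 >1
  x=-1.149: |R|=1.17120 >1
Interval (-1.0000, 0).

z* = -1.0000.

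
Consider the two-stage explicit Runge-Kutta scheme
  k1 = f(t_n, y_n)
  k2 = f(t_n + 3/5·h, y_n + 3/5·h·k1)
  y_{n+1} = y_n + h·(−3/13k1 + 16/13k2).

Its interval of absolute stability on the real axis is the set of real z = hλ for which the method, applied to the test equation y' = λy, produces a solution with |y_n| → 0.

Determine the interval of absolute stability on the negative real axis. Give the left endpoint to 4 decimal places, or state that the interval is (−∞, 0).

z∈(-1.3542,0).

Set f=λy, z=hλ:
  k1=λy_n ⇒ h·k1=z·y_n;  k2=λ(1+3/5z)y_n ⇒ h·k2=z(1+3/5z)y_n
  y_{n+1}/y_n = 1 − 3/13z + 16/13z(1+3/5z) = 1 + z + 48/65z²
  Hence R(z) = 1 + z + 48/65z².

Solve |R(x)|<1 on ℝ⁻.
x=-1.56: |R|=1.2371
R=1: x+48/65x²=0 ⇒ x=−65/48=-1.3542; min R=1−1/(4·48/65)=0.6615>−1
Confirm numerically:
  x=-1.023: |R|=0.74982 <1
  x=-0.883: |R|=0.69277 <1
  x=-0.879: |R|=0.69157 <1
  x=-0.818: |R|=0.67612 <1
  x=-1.892: |R|=1.75144 >1
  x=-1.882: |R|=1.73357 >1
So |R|<1 on (-1.3542, 0).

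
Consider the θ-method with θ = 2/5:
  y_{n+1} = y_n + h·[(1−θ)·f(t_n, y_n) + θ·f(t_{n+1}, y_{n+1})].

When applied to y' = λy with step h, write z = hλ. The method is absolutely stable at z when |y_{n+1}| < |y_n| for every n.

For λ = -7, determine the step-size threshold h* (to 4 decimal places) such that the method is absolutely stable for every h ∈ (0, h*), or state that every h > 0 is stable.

(-10.0000,0); λ=-7 ⇒ h* = (10)/7 = 1.4286.

On y'=λy, z=hλ:
  y_{n+1} = y_n + z·[3/5·y_n + 2/5·y_{n+1}] ⇒ (1 − 2/5z)y_{n+1} = (1 + 3/5z)y_n
  so R(z) = (1 + 3/5z)/(1 − 2/5z).

Boundary: |R(x)|=1, x<0.
x=-1.48: |R|=0.0704
R=−1: 1+3/5x = −1+2/5x ⇒ -1/5x=2 ⇒ x=2/(-1/5)=-10.0000
Confirm numerically:
  x=-8.898: |R|=0.95166 <1
  x=-8.267: |R|=0.91952 <1
  x=-7.435: |R|=0.87091 <1
  x=-5.235: |R|=0.69198 <1
  x=-10.475: |R|=1.01830 >1
  x=-10.395: |R|=1.01532 >1
Interval (-10.0000, 0).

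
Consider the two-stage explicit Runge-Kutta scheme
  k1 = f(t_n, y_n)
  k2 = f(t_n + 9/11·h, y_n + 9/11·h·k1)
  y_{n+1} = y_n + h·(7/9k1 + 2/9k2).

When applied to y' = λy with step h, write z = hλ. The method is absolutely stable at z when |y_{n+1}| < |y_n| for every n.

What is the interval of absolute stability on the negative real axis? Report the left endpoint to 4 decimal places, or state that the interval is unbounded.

z∈(-5.5000,0).

Set f=λy, z=hλ:
  k1=λy_n ⇒ h·k1=z·y_n;  k2=λ(1+9/11z)y_n ⇒ h·k2=z(1+9/11z)y_n
  y_{n+1}/y_n = 1 + 7/9z + 2/9z(1+9/11z) = 1 + z + 2/11z²
  so R(z) = 1 + z + 2/11z².

Boundary: |R(x)|=1, x<0.
x=-0.46: |R|=0.5785
R=1: x+2/11x²=0 ⇒ x=−11/2=-5.5000; min R=1−1/(4·2/11)=-0.3750>−1
Confirm numerically:
  x=-5.324: |R|=0.82963 <1
  x=-4.821: |R|=0.40483 <1
  x=-2.391: |R|=0.35157 <1
  x=-2.255: |R|=0.33045 <1
  x=-6.072: |R|=1.63149 >1
  x=-5.607: |R|=1.10908 >1
Interval (-5.5000, 0).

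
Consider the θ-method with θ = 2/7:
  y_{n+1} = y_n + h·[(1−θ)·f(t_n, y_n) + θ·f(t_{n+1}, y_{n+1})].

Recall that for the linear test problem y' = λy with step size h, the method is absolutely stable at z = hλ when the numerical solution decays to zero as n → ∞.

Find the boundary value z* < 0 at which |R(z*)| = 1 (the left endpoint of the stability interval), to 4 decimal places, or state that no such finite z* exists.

left endpoint -4.6667.

On y'=λy, z=hλ:
  y_{n+1} = y_n + z·[5/7·y_n + 2/7·y_{n+1}] ⇒ (1 − 2/7z)y_{n+1} = (1 + 5/7z)y_n
  Hence R(z) = (1 + 5/7z)/(1 − 2/7z).

Boundary: |R(x)|=1, x<0.
x=-0.78: |R|=0.3621
R=−1: 1+5/7x = −1+2/7x ⇒ -3/7x=2 ⇒ x=2/(-3/7)=-4.6667
Confirm numerically:
  x=-3.835: |R|=0.82993 <1
  x=-3.674: |R|=0.79244 <1
  x=-3.368: |R|=0.71637 <1
  x=-5.087: |R|=1.07342 >1
  x=-5.019: |R|=1.06204 >1
  x=-4.769: |R|=1.01856 >1
So |R|<1 on (-4.6667, 0).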